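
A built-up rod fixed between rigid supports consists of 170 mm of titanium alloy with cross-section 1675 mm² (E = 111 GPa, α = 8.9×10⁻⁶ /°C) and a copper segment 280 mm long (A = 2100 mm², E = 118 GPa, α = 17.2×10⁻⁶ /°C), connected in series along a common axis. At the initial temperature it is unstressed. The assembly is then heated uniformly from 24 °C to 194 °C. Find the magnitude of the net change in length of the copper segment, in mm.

|ΔL| ≈ 0.224 mm

If the supports were absent, the total length change would be Σ αᵢΔT Lᵢ = 8.9×10⁻⁶×170×170 + 17.2×10⁻⁶×170×280 = 1.076 mm.
Since the ends are fixed, an axial force P builds up, equal in every segment, with P · Σ Lᵢ/(AᵢEᵢ) = δ_free.
The series flexibility is Σ Lᵢ/(AᵢEᵢ) = 170/(1675×111×10³) + 280/(2100×118×10³) = 2.044×10⁻⁶ mm/N.
So P = 1.076 / 2.044×10⁻⁶ = 526.3 kN, compressive.
For the copper segment, free thermal change = 17.2×10⁻⁶×170×280 = 0.8187 mm and elastic change from P = 526300×280/(2100×118×10³) = 0.5947 mm; these oppose, so the net change is 0.224 mm (segment lengthens).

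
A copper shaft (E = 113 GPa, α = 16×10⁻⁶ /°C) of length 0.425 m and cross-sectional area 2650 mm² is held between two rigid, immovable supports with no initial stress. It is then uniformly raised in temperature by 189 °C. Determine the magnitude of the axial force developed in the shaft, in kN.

The ends cannot move, so σ = EαΔT = 113×10³ × 16×10⁻⁶ × 189 = 341.7 MPa.
P = AEαΔT = 2650 × 113×10³ × 16×10⁻⁶ × 189 = 905.5 kN (compressive).

P ≈ 906 kN (compressive)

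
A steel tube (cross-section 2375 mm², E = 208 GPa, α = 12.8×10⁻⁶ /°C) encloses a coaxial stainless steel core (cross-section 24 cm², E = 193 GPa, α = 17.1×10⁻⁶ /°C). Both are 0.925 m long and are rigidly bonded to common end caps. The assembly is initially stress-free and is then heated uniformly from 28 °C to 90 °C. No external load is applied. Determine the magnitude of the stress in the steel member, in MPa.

σ ≈ 26.8 MPa (tensile)

Both members must finish at the same length. With the larger α, the stainless steel tends to over-expand; the plates restrain it, putting the stainless steel in compression and the steel in tension. With no external load the two internal forces are equal and opposite, magnitude P.
Setting the final lengths equal and cancelling L: (α₁ − α₂)ΔT = P/(A₁E₁) + P/(A₂E₂).
|α₁ − α₂|·ΔT = 4.3×10⁻⁶ × 62 = 0.0002666.
1/(A₁E₁) + 1/(A₂E₂) = 1/(2375×208×10³) + 1/(2400×193×10³) = 4.183×10⁻⁹ N⁻¹.
P = 0.0002666 / 4.183×10⁻⁹ = 63730 N = 63.73 kN.
σ_{steel} = P/A₁ = 63730/2375 = 26.83 MPa, tensile.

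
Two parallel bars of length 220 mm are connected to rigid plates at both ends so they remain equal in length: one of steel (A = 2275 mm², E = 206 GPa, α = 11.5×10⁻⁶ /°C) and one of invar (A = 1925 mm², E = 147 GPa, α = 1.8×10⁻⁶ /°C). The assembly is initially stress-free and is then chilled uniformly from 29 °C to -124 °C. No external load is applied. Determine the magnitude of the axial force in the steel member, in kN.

P ≈ 262 kN (tensile in the steel)

Both members must finish at the same length. With the larger α, the steel tends to over-contract; the plates restrain it, putting the steel in tension and the invar in compression. With no external load the two internal forces are equal and opposite, magnitude P.
Setting the final lengths equal and cancelling L: (α₁ − α₂)ΔT = P/(A₁E₁) + P/(A₂E₂).
|α₁ − α₂|·ΔT = 9.7×10⁻⁶ × 153 = 0.001484.
1/(A₁E₁) + 1/(A₂E₂) = 1/(2275×206×10³) + 1/(1925×147×10³) = 5.668×10⁻⁹ N⁻¹.
P = 0.001484 / 5.668×10⁻⁹ = 261900 N = 261.9 kN.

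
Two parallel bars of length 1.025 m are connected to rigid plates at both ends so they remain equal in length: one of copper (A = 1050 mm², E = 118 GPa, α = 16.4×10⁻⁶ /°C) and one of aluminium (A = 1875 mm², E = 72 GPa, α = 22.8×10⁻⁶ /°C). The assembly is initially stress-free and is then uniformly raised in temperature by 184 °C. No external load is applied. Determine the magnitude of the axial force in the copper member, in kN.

P ≈ 76.1 kN (tensile in the copper)

Both members must finish at the same length. With the larger α, the aluminium tends to over-expand; the plates restrain it, putting the aluminium in compression and the copper in tension. With no external load the two internal forces are equal and opposite, magnitude P.
Setting the final lengths equal and cancelling L: (α₁ − α₂)ΔT = P/(A₁E₁) + P/(A₂E₂).
|α₁ − α₂|·ΔT = 6.4×10⁻⁶ × 184 = 0.001178.
1/(A₁E₁) + 1/(A₂E₂) = 1/(1050×118×10³) + 1/(1875×72×10³) = 1.548×10⁻⁸ N⁻¹.
So P = 0.001178 / 1.548×10⁻⁸ = 76.08 kN.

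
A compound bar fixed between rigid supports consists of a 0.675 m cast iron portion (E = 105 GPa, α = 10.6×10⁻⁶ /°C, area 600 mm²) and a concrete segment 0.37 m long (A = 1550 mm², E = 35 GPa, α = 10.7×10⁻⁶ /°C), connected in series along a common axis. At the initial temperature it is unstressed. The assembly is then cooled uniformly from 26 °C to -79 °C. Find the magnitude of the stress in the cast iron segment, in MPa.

σ ≈ 111 MPa (tensile)

Free thermal contraction of the whole bar: Σ αᵢΔT Lᵢ = 10.6×10⁻⁶×105×675 + 10.7×10⁻⁶×105×370 = 1.167 mm.
The rigid supports impose zero overall length change; the single axial force P common to all segments must satisfy P Σ Lᵢ/(AᵢEᵢ) = δ_free.
Σ Lᵢ/(AᵢEᵢ) = 675/(600×105×10³) + 370/(1550×35×10³) = 1.753×10⁻⁵ mm/N.
Hence P = δ_free / Σ(L/AE) = 1.167/1.753×10⁻⁵ = 66.55 kN (tensile).
σ_{cast iron} = P / A = 66550 / 600 = 110.9 MPa.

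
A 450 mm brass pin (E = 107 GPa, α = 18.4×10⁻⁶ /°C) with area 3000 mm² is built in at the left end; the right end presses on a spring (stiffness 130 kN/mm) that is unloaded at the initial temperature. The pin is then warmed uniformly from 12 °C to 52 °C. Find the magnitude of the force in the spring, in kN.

The unrestrained thermal change is αΔT L = 18.4×10⁻⁶ × 40 × 450 = 0.3312 mm.
With a force P in the spring, the elastic change of the pin is PL/(AE) and that of the spring is P/k; compatibility requires their sum to equal δ_free.
So P = δ_free / [L/(AE) + 1/k] = 0.3312 / [ 450/(3000×107×10³) + 1/(130×10³) ].
P = 0.3312 / 9.094×10⁻⁶ = 36420 N.

P ≈ 36.4 kN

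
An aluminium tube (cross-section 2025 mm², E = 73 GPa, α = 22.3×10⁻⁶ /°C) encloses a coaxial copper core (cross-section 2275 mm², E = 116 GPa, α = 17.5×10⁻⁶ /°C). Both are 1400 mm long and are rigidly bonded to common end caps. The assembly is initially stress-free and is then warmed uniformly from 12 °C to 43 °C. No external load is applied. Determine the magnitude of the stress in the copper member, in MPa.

Equilibrium of a rigid end plate with no external load gives equal and opposite internal forces ±P in the two members. Since α_{aluminium} > α_{copper}, heating drives the aluminium into compression and the copper into tension.
Setting the final lengths equal and cancelling L: (α₁ − α₂)ΔT = P/(A₁E₁) + P/(A₂E₂).
|α₁ − α₂|·ΔT = 4.8×10⁻⁶ × 31 = 0.0001488.
1/(A₁E₁) + 1/(A₂E₂) = 1/(2025×73×10³) + 1/(2275×116×10³) = 1.055×10⁻⁸ N⁻¹.
P = 0.0001488 / 1.055×10⁻⁸ = 14100 N = 14.1 kN.
σ_{copper} = P/A₂ = 14100/2275 = 6.197 MPa, tensile.

σ ≈ 6.2 MPa (tensile)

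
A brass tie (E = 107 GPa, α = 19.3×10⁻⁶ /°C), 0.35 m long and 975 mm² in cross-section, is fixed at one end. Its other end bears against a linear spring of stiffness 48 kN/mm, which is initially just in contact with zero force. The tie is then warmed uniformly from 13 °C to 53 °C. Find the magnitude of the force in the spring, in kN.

P ≈ 11.2 kN

Free thermal expansion: δ_free = αΔT L = 19.3×10⁻⁶ × 40 × 350 = 0.2702 mm.
With a force P in the spring, the elastic change of the tie is PL/(AE) and that of the spring is P/k; compatibility requires their sum to equal δ_free.
P [ L/(AE) + 1/k ] = δ_free → P [ 350/(975×107×10³) + 1/(48×10³) ] = 0.2702.
P = 0.2702 / 2.419×10⁻⁵ = 11170 N.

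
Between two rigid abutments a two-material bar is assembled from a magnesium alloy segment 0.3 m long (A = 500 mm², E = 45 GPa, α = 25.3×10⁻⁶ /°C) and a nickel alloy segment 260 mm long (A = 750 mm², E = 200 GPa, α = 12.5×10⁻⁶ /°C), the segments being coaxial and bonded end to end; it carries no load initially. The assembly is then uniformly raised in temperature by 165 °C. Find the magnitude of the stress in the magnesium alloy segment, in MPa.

σ ≈ 237 MPa (compressive)

If the supports were absent, the total length change would be Σ αᵢΔT Lᵢ = 25.3×10⁻⁶×165×300 + 12.5×10⁻⁶×165×260 = 1.789 mm.
The walls prevent any net length change, so an axial force P (same in every segment) develops. Compatibility: P · Σ Lᵢ/(AᵢEᵢ) = δ_free.
Σ Lᵢ/(AᵢEᵢ) = 300/(500×45×10³) + 260/(750×200×10³) = 1.507×10⁻⁵ mm/N.
So P = 1.789 / 1.507×10⁻⁵ = 118.7 kN, compressive.
σ_{magnesium alloy} = P / A = 118700 / 500 = 237.4 MPa.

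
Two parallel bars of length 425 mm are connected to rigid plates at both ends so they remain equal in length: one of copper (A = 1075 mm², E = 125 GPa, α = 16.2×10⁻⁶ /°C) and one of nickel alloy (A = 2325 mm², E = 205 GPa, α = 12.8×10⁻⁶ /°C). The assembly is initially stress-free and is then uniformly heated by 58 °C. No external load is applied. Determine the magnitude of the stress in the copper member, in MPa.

σ ≈ 19.2 MPa (compressive)

Equilibrium of a rigid end plate with no external load gives equal and opposite internal forces ±P in the two members. Since α_{copper} > α_{nickel alloy}, heating drives the copper into compression and the nickel alloy into tension.
Setting the final lengths equal and cancelling L: (α₁ − α₂)ΔT = P/(A₁E₁) + P/(A₂E₂).
|α₁ − α₂|·ΔT = 3.4×10⁻⁶ × 58 = 0.0001972.
1/(A₁E₁) + 1/(A₂E₂) = 1/(1075×125×10³) + 1/(2325×205×10³) = 9.54×10⁻⁹ N⁻¹.
P = 0.0001972 / 9.54×10⁻⁹ = 20670 N = 20.67 kN.
σ_{copper} = P/A₁ = 20670/1075 = 19.23 MPa, compressive.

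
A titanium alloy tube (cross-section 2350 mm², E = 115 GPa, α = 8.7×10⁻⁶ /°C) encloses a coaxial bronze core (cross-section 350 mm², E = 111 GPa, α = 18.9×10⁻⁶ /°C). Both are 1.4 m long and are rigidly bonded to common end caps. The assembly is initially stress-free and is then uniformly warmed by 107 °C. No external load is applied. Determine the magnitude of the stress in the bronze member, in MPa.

The bronze has the larger α, so on heating it would change length more than the titanium alloy if both were free. The rigid plates force a common final length, so the bronze is put into compression and the titanium alloy into tension, with equal and opposite forces P (no external load).
Setting the final lengths equal and cancelling L: (α₁ − α₂)ΔT = P/(A₁E₁) + P/(A₂E₂).
|α₁ − α₂|·ΔT = 10.2×10⁻⁶ × 107 = 0.001091.
1/(A₁E₁) + 1/(A₂E₂) = 1/(2350×115×10³) + 1/(350×111×10³) = 2.944×10⁻⁸ N⁻¹.
So P = 0.001091 / 2.944×10⁻⁸ = 37.07 kN.
σ_{bronze} = P/A₂ = 37070/350 = 105.9 MPa, compressive.

σ ≈ 106 MPa (compressive)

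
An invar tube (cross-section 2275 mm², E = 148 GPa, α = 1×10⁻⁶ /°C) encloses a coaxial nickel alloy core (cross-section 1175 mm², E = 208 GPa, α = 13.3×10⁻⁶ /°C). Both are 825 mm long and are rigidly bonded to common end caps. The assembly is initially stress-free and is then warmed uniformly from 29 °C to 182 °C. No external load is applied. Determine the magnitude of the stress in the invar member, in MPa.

σ ≈ 117 MPa (tensile)

Both members must finish at the same length. With the larger α, the nickel alloy tends to over-expand; the plates restrain it, putting the nickel alloy in compression and the invar in tension. With no external load the two internal forces are equal and opposite, magnitude P.
Equating the net (thermal + elastic) strains gives |α₁ − α₂|·ΔT = P·[1/(A₁E₁) + 1/(A₂E₂)].
|α₁ − α₂|·ΔT = 12.3×10⁻⁶ × 153 = 0.001882.
1/(A₁E₁) + 1/(A₂E₂) = 1/(2275×148×10³) + 1/(1175×208×10³) = 7.062×10⁻⁹ N⁻¹.
P = 0.001882 / 7.062×10⁻⁹ = 266500 N = 266.5 kN.
σ_{invar} = P/A₁ = 266500/2275 = 117.1 MPa, tensile.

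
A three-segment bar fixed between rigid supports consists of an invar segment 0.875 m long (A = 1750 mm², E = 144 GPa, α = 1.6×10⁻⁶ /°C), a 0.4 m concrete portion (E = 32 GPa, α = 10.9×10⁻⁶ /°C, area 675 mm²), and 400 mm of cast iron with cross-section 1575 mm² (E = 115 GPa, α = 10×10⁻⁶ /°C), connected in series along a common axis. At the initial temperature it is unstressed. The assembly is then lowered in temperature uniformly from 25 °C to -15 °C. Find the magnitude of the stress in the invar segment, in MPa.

σ ≈ 9.22 MPa (tensile)

Free thermal contraction of the whole bar: Σ αᵢΔT Lᵢ = 1.6×10⁻⁶×40×875 + 10.9×10⁻⁶×40×400 + 10×10⁻⁶×40×400 = 0.3904 mm.
Since the ends are fixed, an axial force P builds up, equal in every segment, with P · Σ Lᵢ/(AᵢEᵢ) = δ_free.
The series flexibility is Σ Lᵢ/(AᵢEᵢ) = 875/(1750×144×10³) + 400/(675×32×10³) + 400/(1575×115×10³) = 2.42×10⁻⁵ mm/N.
So P = 0.3904 / 2.42×10⁻⁵ = 16.13 kN, tensile.
σ_{invar} = P / A = 16130 / 1750 = 9.219 MPa.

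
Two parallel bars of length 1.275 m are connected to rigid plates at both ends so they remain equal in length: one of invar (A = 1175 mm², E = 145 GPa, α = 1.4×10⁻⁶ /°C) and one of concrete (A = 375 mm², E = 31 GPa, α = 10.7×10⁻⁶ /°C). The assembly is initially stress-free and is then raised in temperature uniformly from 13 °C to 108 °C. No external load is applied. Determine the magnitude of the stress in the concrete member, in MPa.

Both members must finish at the same length. With the larger α, the concrete tends to over-expand; the plates restrain it, putting the concrete in compression and the invar in tension. With no external load the two internal forces are equal and opposite, magnitude P.
Compatibility of the two members (thermal + elastic change equal): (α₁ − α₂)ΔT = P·[1/(A₁E₁) + 1/(A₂E₂)].
|α₁ − α₂|·ΔT = 9.3×10⁻⁶ × 95 = 0.0008835.
1/(A₁E₁) + 1/(A₂E₂) = 1/(1175×145×10³) + 1/(375×31×10³) = 9.189×10⁻⁸ N⁻¹.
P = 0.0008835 / 9.189×10⁻⁸ = 9615 N = 9.615 kN.
σ_{concrete} = P/A₂ = 9615/375 = 25.64 MPa, compressive.

σ ≈ 25.6 MPa (compressive)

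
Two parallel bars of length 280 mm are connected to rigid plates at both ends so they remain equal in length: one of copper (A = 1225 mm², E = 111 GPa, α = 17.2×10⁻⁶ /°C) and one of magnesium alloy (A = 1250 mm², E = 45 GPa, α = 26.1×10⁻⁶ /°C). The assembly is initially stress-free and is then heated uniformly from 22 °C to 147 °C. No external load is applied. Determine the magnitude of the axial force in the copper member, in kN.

The magnesium alloy has the larger α, so on heating it would change length more than the copper if both were free. The rigid plates force a common final length, so the magnesium alloy is put into compression and the copper into tension, with equal and opposite forces P (no external load).
Setting the final lengths equal and cancelling L: (α₁ − α₂)ΔT = P/(A₁E₁) + P/(A₂E₂).
|α₁ − α₂|·ΔT = 8.9×10⁻⁶ × 125 = 0.001113.
1/(A₁E₁) + 1/(A₂E₂) = 1/(1225×111×10³) + 1/(1250×45×10³) = 2.513×10⁻⁸ N⁻¹.
P = 0.001113 / 2.513×10⁻⁸ = 44270 N = 44.27 kN.

P ≈ 44.3 kN (tensile in the copper)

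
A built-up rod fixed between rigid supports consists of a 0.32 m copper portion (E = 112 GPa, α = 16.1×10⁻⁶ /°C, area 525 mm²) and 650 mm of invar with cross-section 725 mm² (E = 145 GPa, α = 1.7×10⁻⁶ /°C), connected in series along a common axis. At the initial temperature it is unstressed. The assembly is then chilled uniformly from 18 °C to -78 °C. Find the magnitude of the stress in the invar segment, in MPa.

σ ≈ 71.3 MPa (tensile)

If the supports were absent, the total length change would be Σ αᵢΔT Lᵢ = 16.1×10⁻⁶×96×320 + 1.7×10⁻⁶×96×650 = 0.6007 mm.
Since the ends are fixed, an axial force P builds up, equal in every segment, with P · Σ Lᵢ/(AᵢEᵢ) = δ_free.
Σ Lᵢ/(AᵢEᵢ) = 320/(525×112×10³) + 650/(725×145×10³) = 1.163×10⁻⁵ mm/N.
So P = 0.6007 / 1.163×10⁻⁵ = 51.67 kN, tensile.
σ_{invar} = P / A = 51670 / 725 = 71.27 MPa.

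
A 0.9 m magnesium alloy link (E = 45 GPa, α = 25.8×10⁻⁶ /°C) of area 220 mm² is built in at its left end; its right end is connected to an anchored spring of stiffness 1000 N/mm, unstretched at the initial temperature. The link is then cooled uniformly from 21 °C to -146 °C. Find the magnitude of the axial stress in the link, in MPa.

σ ≈ 16.2 MPa (tensile)

Free thermal contraction: δ_free = αΔT L = 25.8×10⁻⁶ × 167 × 900 = 3.878 mm.
With a force P in the spring, the elastic change of the link is PL/(AE) and that of the spring is P/k; compatibility requires their sum to equal δ_free.
So P = δ_free / [L/(AE) + 1/k] = 3.878 / [ 900/(220×45×10³) + 1/(1000) ].
P = 3.878 / 0.001091 = 3555 N.
σ = P/A = 3555/220 = 16.16 MPa.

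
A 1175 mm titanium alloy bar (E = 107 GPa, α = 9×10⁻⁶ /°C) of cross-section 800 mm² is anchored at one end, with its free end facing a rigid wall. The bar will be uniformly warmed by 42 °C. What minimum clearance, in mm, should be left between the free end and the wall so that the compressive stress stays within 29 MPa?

g ≈ 0.126 mm

With no wall the bar would lengthen by αΔT L = 9×10⁻⁶ × 42 × 1175 = 0.4442 mm.
A stress of 29 MPa corresponds to the wall pushing the bar back by σL/E = 29×1175/(107×10³) = 0.3185 mm.
The gap must absorb the remainder: g_min = 0.4442 − 0.3185 = 0.1257 mm.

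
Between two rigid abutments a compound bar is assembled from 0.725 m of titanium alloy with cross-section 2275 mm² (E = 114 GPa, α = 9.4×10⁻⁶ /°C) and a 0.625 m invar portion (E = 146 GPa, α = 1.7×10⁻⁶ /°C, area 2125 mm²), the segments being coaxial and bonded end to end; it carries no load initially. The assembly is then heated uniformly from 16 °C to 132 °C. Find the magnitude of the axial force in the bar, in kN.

With the walls removed the bar would change length by δ_free = Σ αᵢΔT Lᵢ = 9.4×10⁻⁶×116×725 + 1.7×10⁻⁶×116×625 = 0.9138 mm.
The walls prevent any net length change, so an axial force P (same in every segment) develops. Compatibility: P · Σ Lᵢ/(AᵢEᵢ) = δ_free.
The series flexibility is Σ Lᵢ/(AᵢEᵢ) = 725/(2275×114×10³) + 625/(2125×146×10³) = 4.81×10⁻⁶ mm/N.
Hence P = δ_free / Σ(L/AE) = 0.9138/4.81×10⁻⁶ = 190 kN (compressive).

P ≈ 190 kN (compressive)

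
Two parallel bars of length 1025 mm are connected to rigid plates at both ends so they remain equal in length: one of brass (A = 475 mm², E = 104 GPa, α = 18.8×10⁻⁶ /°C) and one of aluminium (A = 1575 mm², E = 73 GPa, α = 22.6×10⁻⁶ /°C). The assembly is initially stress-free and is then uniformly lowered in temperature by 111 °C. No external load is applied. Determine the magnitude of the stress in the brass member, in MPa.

σ ≈ 30.7 MPa (compressive)

The aluminium has the larger α, so on cooling it would change length more than the brass if both were free. The rigid plates force a common final length, so the aluminium is put into tension and the brass into compression, with equal and opposite forces P (no external load).
Equating the net (thermal + elastic) strains gives |α₁ − α₂|·ΔT = P·[1/(A₁E₁) + 1/(A₂E₂)].
|α₁ − α₂|·ΔT = 3.8×10⁻⁶ × 111 = 0.0004218.
1/(A₁E₁) + 1/(A₂E₂) = 1/(475×104×10³) + 1/(1575×73×10³) = 2.894×10⁻⁸ N⁻¹.
So P = 0.0004218 / 2.894×10⁻⁸ = 14.57 kN.
σ_{brass} = P/A₁ = 14570/475 = 30.68 MPa, compressive.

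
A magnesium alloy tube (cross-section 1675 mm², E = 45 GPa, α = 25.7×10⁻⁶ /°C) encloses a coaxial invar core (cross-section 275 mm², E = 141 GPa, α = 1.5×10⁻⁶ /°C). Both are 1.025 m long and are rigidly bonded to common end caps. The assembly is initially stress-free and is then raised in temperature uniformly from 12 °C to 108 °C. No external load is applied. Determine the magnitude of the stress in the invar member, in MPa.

The magnesium alloy has the larger α, so on heating it would change length more than the invar if both were free. The rigid plates force a common final length, so the magnesium alloy is put into compression and the invar into tension, with equal and opposite forces P (no external load).
Compatibility of the two members (thermal + elastic change equal): (α₁ − α₂)ΔT = P·[1/(A₁E₁) + 1/(A₂E₂)].
|α₁ − α₂|·ΔT = 24.2×10⁻⁶ × 96 = 0.002323.
1/(A₁E₁) + 1/(A₂E₂) = 1/(1675×45×10³) + 1/(275×141×10³) = 3.906×10⁻⁸ N⁻¹.
So P = 0.002323 / 3.906×10⁻⁸ = 59.48 kN.
σ_{invar} = P/A₂ = 59480/275 = 216.3 MPa, tensile.

σ ≈ 216 MPa (tensile)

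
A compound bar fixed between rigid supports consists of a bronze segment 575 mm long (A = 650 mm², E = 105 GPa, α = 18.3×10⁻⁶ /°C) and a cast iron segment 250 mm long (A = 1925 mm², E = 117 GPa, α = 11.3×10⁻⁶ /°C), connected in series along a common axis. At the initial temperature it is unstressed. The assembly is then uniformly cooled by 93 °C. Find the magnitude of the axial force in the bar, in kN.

With the walls removed the bar would change length by δ_free = Σ αᵢΔT Lᵢ = 18.3×10⁻⁶×93×575 + 11.3×10⁻⁶×93×250 = 1.241 mm.
The walls prevent any net length change, so an axial force P (same in every segment) develops. Compatibility: P · Σ Lᵢ/(AᵢEᵢ) = δ_free.
The series flexibility is Σ Lᵢ/(AᵢEᵢ) = 575/(650×105×10³) + 250/(1925×117×10³) = 9.535×10⁻⁶ mm/N.
Hence P = δ_free / Σ(L/AE) = 1.241/9.535×10⁻⁶ = 130.2 kN (tensile).

P ≈ 130 kN (tensile)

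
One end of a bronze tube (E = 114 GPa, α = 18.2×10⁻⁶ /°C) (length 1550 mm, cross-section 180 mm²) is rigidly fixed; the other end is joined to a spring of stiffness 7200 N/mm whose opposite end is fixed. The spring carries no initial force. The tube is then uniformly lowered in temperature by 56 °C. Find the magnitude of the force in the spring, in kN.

P ≈ 7.37 kN

If the spring were absent the tube would shorten by αΔT L = 18.2×10⁻⁶ × 56 × 1550 = 1.58 mm.
With a force P in the spring, the elastic change of the tube is PL/(AE) and that of the spring is P/k; compatibility requires their sum to equal δ_free.
So P = δ_free / [L/(AE) + 1/k] = 1.58 / [ 1550/(180×114×10³) + 1/(7200) ].
P = 1.58 / 0.0002144 = 7367 N.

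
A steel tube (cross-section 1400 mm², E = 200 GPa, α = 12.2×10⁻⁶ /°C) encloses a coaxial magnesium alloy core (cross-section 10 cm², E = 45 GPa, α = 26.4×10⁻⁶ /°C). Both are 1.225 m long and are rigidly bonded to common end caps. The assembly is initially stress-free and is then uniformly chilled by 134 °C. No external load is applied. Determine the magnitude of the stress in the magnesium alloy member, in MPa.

The magnesium alloy has the larger α, so on cooling it would change length more than the steel if both were free. The rigid plates force a common final length, so the magnesium alloy is put into tension and the steel into compression, with equal and opposite forces P (no external load).
Equating the net (thermal + elastic) strains gives |α₁ − α₂|·ΔT = P·[1/(A₁E₁) + 1/(A₂E₂)].
|α₁ − α₂|·ΔT = 14.2×10⁻⁶ × 134 = 0.001903.
1/(A₁E₁) + 1/(A₂E₂) = 1/(1400×200×10³) + 1/(1000×45×10³) = 2.579×10⁻⁸ N⁻¹.
P = 0.001903 / 2.579×10⁻⁸ = 73770 N = 73.77 kN.
σ_{magnesium alloy} = P/A₂ = 73770/1000 = 73.77 MPa, tensile.

σ ≈ 73.8 MPa (tensile)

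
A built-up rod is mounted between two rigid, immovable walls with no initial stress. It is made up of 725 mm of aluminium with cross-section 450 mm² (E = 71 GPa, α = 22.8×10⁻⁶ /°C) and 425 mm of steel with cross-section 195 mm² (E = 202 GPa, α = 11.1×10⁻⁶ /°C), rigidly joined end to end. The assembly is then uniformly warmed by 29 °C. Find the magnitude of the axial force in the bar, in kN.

Free thermal expansion of the whole bar: Σ αᵢΔT Lᵢ = 22.8×10⁻⁶×29×725 + 11.1×10⁻⁶×29×425 = 0.6162 mm.
The walls prevent any net length change, so an axial force P (same in every segment) develops. Compatibility: P · Σ Lᵢ/(AᵢEᵢ) = δ_free.
Σ Lᵢ/(AᵢEᵢ) = 725/(450×71×10³) + 425/(195×202×10³) = 3.348×10⁻⁵ mm/N.
P = 0.6162 / 3.348×10⁻⁵ = 18400 N = 18.4 kN, compressive.

P ≈ 18.4 kN (compressive)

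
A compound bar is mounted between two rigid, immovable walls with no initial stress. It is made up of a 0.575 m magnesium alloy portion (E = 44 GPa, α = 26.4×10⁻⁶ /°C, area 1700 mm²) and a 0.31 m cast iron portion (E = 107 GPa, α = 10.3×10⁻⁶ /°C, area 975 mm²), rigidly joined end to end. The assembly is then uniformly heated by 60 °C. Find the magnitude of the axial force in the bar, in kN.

With the walls removed the bar would change length by δ_free = Σ αᵢΔT Lᵢ = 26.4×10⁻⁶×60×575 + 10.3×10⁻⁶×60×310 = 1.102 mm.
The walls prevent any net length change, so an axial force P (same in every segment) develops. Compatibility: P · Σ Lᵢ/(AᵢEᵢ) = δ_free.
The series flexibility is Σ Lᵢ/(AᵢEᵢ) = 575/(1700×44×10³) + 310/(975×107×10³) = 1.066×10⁻⁵ mm/N.
Hence P = δ_free / Σ(L/AE) = 1.102/1.066×10⁻⁵ = 103.4 kN (compressive).

P ≈ 103 kN (compressive)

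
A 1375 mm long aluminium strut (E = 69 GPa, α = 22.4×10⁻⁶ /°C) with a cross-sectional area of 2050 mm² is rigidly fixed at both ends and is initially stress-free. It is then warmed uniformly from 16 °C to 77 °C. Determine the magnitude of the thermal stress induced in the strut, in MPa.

The supports are rigid, so the total axial strain is zero. The restrained thermal strain is ε = αΔT = 22.4×10⁻⁶ × 61 = 1366.4×10⁻⁶.
σ = EαΔT = 69×10³ × 22.4×10⁻⁶ × 61 = 94.28 MPa (compressive; the strut is trying to expand).

σ ≈ 94.3 MPa (compressive)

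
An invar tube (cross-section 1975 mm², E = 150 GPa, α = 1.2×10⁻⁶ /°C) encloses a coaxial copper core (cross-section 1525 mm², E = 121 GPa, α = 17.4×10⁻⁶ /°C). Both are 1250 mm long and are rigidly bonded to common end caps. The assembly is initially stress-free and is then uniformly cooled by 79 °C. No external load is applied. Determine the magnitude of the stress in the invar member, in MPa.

σ ≈ 73.7 MPa (compressive)

The copper has the larger α, so on cooling it would change length more than the invar if both were free. The rigid plates force a common final length, so the copper is put into tension and the invar into compression, with equal and opposite forces P (no external load).
Equating the net (thermal + elastic) strains gives |α₁ − α₂|·ΔT = P·[1/(A₁E₁) + 1/(A₂E₂)].
|α₁ − α₂|·ΔT = 16.2×10⁻⁶ × 79 = 0.00128.
1/(A₁E₁) + 1/(A₂E₂) = 1/(1975×150×10³) + 1/(1525×121×10³) = 8.795×10⁻⁹ N⁻¹.
P = 0.00128 / 8.795×10⁻⁹ = 145500 N = 145.5 kN.
σ_{invar} = P/A₁ = 145500/1975 = 73.68 MPa, compressive.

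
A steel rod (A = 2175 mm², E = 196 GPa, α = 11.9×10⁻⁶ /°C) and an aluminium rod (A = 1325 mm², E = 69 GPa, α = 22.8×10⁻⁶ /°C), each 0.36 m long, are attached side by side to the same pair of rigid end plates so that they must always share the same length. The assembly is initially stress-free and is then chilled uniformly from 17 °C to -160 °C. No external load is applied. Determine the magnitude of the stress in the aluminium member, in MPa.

The aluminium has the larger α, so on cooling it would change length more than the steel if both were free. The rigid plates force a common final length, so the aluminium is put into tension and the steel into compression, with equal and opposite forces P (no external load).
Compatibility of the two members (thermal + elastic change equal): (α₁ − α₂)ΔT = P·[1/(A₁E₁) + 1/(A₂E₂)].
|α₁ − α₂|·ΔT = 10.9×10⁻⁶ × 177 = 0.001929.
1/(A₁E₁) + 1/(A₂E₂) = 1/(2175×196×10³) + 1/(1325×69×10³) = 1.328×10⁻⁸ N⁻¹.
So P = 0.001929 / 1.328×10⁻⁸ = 145.2 kN.
σ_{aluminium} = P/A₂ = 145200/1325 = 109.6 MPa, tensile.

σ ≈ 110 MPa (tensile)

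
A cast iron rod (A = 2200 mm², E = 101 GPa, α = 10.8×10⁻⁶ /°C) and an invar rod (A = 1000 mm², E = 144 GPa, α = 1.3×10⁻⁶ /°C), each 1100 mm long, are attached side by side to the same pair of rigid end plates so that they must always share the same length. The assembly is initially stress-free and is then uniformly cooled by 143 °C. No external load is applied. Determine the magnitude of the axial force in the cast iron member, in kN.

The cast iron has the larger α, so on cooling it would change length more than the invar if both were free. The rigid plates force a common final length, so the cast iron is put into tension and the invar into compression, with equal and opposite forces P (no external load).
Equating the net (thermal + elastic) strains gives |α₁ − α₂|·ΔT = P·[1/(A₁E₁) + 1/(A₂E₂)].
|α₁ − α₂|·ΔT = 9.5×10⁻⁶ × 143 = 0.001358.
1/(A₁E₁) + 1/(A₂E₂) = 1/(2200×101×10³) + 1/(1000×144×10³) = 1.144×10⁻⁸ N⁻¹.
P = 0.001358 / 1.144×10⁻⁸ = 118700 N = 118.7 kN.

P ≈ 119 kN (tensile in the cast iron)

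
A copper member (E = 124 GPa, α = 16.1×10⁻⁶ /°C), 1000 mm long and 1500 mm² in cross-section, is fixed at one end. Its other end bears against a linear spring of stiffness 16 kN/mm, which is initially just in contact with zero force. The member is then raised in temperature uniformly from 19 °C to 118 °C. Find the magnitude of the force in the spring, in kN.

Free thermal expansion: δ_free = αΔT L = 16.1×10⁻⁶ × 99 × 1000 = 1.594 mm.
Let P be the compressive force at the spring. The member shortens elastically by PL/(AE) and the spring compresses by P/k; together these equal δ_free.
So P = δ_free / [L/(AE) + 1/k] = 1.594 / [ 1000/(1500×124×10³) + 1/(16×10³) ].
P = 1.594 / 6.788×10⁻⁵ = 23480 N.

P ≈ 23.5 kN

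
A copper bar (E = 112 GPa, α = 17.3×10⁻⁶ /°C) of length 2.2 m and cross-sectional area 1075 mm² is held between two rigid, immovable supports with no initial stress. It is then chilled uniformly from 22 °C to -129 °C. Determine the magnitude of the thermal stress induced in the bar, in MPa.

The supports are rigid, so the total axial strain is zero. The restrained thermal strain is ε = αΔT = 17.3×10⁻⁶ × 151 = 2612.3×10⁻⁶.
σ = EαΔT = 112×10³ × 17.3×10⁻⁶ × 151 = 292.6 MPa (tensile; the bar is trying to contract).

σ ≈ 293 MPa (tensile)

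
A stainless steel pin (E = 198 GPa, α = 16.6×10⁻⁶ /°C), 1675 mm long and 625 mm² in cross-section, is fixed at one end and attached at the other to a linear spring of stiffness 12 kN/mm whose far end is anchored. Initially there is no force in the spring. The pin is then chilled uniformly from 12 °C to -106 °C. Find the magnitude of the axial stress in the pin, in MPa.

Free thermal contraction: δ_free = αΔT L = 16.6×10⁻⁶ × 118 × 1675 = 3.281 mm.
Let P be the tensile force in the spring. The pin extends elastically by PL/(AE) and the spring stretches by P/k; together these equal δ_free.
So P = δ_free / [L/(AE) + 1/k] = 3.281 / [ 1675/(625×198×10³) + 1/(12×10³) ].
P = 3.281 / 9.687×10⁻⁵ = 33870 N.
σ = P/A = 33870/625 = 54.19 MPa.

σ ≈ 54.2 MPa (tensile)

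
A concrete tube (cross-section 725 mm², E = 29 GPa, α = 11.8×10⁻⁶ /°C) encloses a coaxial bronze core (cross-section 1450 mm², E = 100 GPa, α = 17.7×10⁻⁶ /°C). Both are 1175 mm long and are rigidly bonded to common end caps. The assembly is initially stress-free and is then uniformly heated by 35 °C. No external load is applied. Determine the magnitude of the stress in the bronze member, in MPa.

σ ≈ 2.62 MPa (compressive)

Both members must finish at the same length. With the larger α, the bronze tends to over-expand; the plates restrain it, putting the bronze in compression and the concrete in tension. With no external load the two internal forces are equal and opposite, magnitude P.
Setting the final lengths equal and cancelling L: (α₁ − α₂)ΔT = P/(A₁E₁) + P/(A₂E₂).
|α₁ − α₂|·ΔT = 5.9×10⁻⁶ × 35 = 0.0002065.
1/(A₁E₁) + 1/(A₂E₂) = 1/(725×29×10³) + 1/(1450×100×10³) = 5.446×10⁻⁸ N⁻¹.
P = 0.0002065 / 5.446×10⁻⁸ = 3792 N = 3.792 kN.
σ_{bronze} = P/A₂ = 3792/1450 = 2.615 MPa, compressive.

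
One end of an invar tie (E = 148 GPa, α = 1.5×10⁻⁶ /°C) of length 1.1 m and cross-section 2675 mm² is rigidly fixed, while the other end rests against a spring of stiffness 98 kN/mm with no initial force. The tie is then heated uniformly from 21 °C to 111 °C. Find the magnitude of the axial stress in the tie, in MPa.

σ ≈ 4.28 MPa (compressive)

The unrestrained thermal change is αΔT L = 1.5×10⁻⁶ × 90 × 1100 = 0.1485 mm.
With a force P in the spring, the elastic change of the tie is PL/(AE) and that of the spring is P/k; compatibility requires their sum to equal δ_free.
P [ L/(AE) + 1/k ] = δ_free → P [ 1100/(2675×148×10³) + 1/(98×10³) ] = 0.1485.
P = 0.1485 / 1.298×10⁻⁵ = 11440 N.
σ = P/A = 11440/2675 = 4.276 MPa.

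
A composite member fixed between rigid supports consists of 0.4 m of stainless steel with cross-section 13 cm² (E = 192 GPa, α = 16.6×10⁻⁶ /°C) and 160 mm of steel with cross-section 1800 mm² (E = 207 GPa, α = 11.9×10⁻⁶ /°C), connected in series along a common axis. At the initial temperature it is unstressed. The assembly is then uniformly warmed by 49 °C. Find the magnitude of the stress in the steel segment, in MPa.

σ ≈ 114 MPa (compressive)

With the walls removed the bar would change length by δ_free = Σ αᵢΔT Lᵢ = 16.6×10⁻⁶×49×400 + 11.9×10⁻⁶×49×160 = 0.4187 mm.
The walls prevent any net length change, so an axial force P (same in every segment) develops. Compatibility: P · Σ Lᵢ/(AᵢEᵢ) = δ_free.
Σ Lᵢ/(AᵢEᵢ) = 400/(1300×192×10³) + 160/(1800×207×10³) = 2.032×10⁻⁶ mm/N.
Hence P = δ_free / Σ(L/AE) = 0.4187/2.032×10⁻⁶ = 206 kN (compressive).
σ_{steel} = P / A = 206000 / 1800 = 114.5 MPa.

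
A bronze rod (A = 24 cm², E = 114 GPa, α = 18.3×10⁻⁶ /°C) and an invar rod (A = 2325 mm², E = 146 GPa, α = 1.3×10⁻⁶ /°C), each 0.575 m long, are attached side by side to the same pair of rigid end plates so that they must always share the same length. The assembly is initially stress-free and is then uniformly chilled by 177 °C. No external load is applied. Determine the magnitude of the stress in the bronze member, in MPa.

σ ≈ 190 MPa (tensile)

Equilibrium of a rigid end plate with no external load gives equal and opposite internal forces ±P in the two members. Since α_{bronze} > α_{invar}, cooling drives the bronze into tension and the invar into compression.
Equating the net (thermal + elastic) strains gives |α₁ − α₂|·ΔT = P·[1/(A₁E₁) + 1/(A₂E₂)].
|α₁ − α₂|·ΔT = 17×10⁻⁶ × 177 = 0.003009.
1/(A₁E₁) + 1/(A₂E₂) = 1/(2400×114×10³) + 1/(2325×146×10³) = 6.601×10⁻⁹ N⁻¹.
P = 0.003009 / 6.601×10⁻⁹ = 455800 N = 455.8 kN.
σ_{bronze} = P/A₁ = 455800/2400 = 189.9 MPa, tensile.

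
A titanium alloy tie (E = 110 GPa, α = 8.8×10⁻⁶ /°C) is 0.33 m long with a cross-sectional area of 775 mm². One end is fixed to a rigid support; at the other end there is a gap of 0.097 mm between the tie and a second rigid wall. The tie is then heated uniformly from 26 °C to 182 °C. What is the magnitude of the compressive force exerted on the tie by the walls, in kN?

Unrestrained expansion: δ_free = αΔT L = 8.8×10⁻⁶ × 156 × 330 = 0.453 mm.
After closing the 0.097 mm clearance, 0.453 − 0.097 = 0.356 mm of expansion remains to be suppressed by the wall.
Compatibility: PL/(AE) = 0.356 mm, so σ = P/A = E × (0.356/330) = 118.7 MPa.
Force on the wall = σA = 118.7 × 775 mm² = 91.97 kN.

P ≈ 92 kN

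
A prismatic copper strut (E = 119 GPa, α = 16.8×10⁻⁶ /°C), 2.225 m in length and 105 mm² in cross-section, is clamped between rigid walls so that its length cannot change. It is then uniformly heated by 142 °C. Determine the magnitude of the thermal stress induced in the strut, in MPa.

Because both ends are immovable the net strain is zero, and the suppressed thermal strain is αΔT = 16.8×10⁻⁶ × 142 = 2385.6×10⁻⁶.
Hence σ = E·αΔT = 119×10³ × 2385.6×10⁻⁶ = 283.9 MPa, compressive.

σ ≈ 284 MPa (compressive)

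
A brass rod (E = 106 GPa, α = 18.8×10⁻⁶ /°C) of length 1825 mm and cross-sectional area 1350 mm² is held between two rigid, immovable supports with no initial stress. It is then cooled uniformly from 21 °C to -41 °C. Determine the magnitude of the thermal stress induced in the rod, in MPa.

σ ≈ 124 MPa (tensile)

Because both ends are immovable the net strain is zero, and the suppressed thermal strain is αΔT = 18.8×10⁻⁶ × 62 = 1165.6×10⁻⁶.
Hence σ = E·αΔT = 106×10³ × 1165.6×10⁻⁶ = 123.6 MPa, tensile.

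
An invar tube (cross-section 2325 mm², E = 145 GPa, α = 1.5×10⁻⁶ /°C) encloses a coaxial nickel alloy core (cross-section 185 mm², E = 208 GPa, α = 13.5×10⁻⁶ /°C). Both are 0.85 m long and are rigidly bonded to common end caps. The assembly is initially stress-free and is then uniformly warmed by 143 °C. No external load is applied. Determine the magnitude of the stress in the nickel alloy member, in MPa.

σ ≈ 320 MPa (compressive)

Both members must finish at the same length. With the larger α, the nickel alloy tends to over-expand; the plates restrain it, putting the nickel alloy in compression and the invar in tension. With no external load the two internal forces are equal and opposite, magnitude P.
Equating the net (thermal + elastic) strains gives |α₁ − α₂|·ΔT = P·[1/(A₁E₁) + 1/(A₂E₂)].
|α₁ − α₂|·ΔT = 12×10⁻⁶ × 143 = 0.001716.
1/(A₁E₁) + 1/(A₂E₂) = 1/(2325×145×10³) + 1/(185×208×10³) = 2.895×10⁻⁸ N⁻¹.
So P = 0.001716 / 2.895×10⁻⁸ = 59.27 kN.
σ_{nickel alloy} = P/A₂ = 59270/185 = 320.4 MPa, compressive.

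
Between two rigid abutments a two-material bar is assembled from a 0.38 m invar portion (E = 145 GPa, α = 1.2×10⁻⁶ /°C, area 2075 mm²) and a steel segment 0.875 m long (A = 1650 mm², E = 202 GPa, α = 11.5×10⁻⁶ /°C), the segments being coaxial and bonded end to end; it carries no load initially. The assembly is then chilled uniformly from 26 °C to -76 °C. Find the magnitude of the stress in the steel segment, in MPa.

σ ≈ 167 MPa (tensile)

Free thermal contraction of the whole bar: Σ αᵢΔT Lᵢ = 1.2×10⁻⁶×102×380 + 11.5×10⁻⁶×102×875 = 1.073 mm.
The walls prevent any net length change, so an axial force P (same in every segment) develops. Compatibility: P · Σ Lᵢ/(AᵢEᵢ) = δ_free.
Σ Lᵢ/(AᵢEᵢ) = 380/(2075×145×10³) + 875/(1650×202×10³) = 3.888×10⁻⁶ mm/N.
Hence P = δ_free / Σ(L/AE) = 1.073/3.888×10⁻⁶ = 275.9 kN (tensile).
σ_{steel} = P / A = 275900 / 1650 = 167.2 MPa.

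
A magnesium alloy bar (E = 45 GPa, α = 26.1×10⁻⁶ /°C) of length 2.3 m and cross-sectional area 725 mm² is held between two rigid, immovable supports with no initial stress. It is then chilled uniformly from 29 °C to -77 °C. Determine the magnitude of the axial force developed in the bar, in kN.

With zero net strain, σ = E·αΔT = 45 GPa × 26.1×10⁻⁶ × 106 = 124.5 MPa.
Then P = σA = 124.5 × 725 mm² = 90.26 kN, tensile.

P ≈ 90.3 kN (tensile)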